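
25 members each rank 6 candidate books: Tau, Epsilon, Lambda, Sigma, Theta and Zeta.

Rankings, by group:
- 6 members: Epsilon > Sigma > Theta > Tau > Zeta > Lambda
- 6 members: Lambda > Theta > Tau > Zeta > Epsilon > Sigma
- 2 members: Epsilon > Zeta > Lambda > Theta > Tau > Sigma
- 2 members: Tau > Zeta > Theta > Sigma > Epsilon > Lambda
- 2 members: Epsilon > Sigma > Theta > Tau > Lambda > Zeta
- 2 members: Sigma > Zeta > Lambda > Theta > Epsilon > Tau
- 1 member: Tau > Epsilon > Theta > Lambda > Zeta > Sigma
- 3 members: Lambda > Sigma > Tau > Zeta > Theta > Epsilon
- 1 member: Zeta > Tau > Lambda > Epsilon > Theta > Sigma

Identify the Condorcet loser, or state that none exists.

Pairwise majorities:
Tau vs Epsilon: Tau, 13–12.
Tau vs Lambda: 6+2+2+1+1 = 12 for Tau, 13 for Lambda — Lambda by 13–12.
Tau–Sigma: Sigma 13–12.
Tau vs Theta: Theta, 18–7.
Tau vs Zeta: Tau, 20–5.
Epsilon vs Lambda: Epsilon preferred on 6+2+2+2+1 = 13 ballots; Epsilon wins 13–12.
Epsilon vs Sigma: Epsilon wins 18–7.
Epsilon vs Theta: 12 to 13, Theta.
Epsilon vs Zeta: 6+2+2+1 = 11 for Epsilon, 14 for Zeta — Zeta by 14–11.
Lambda–Sigma: Lambda 13–12.
Lambda vs Theta: Lambda, 14–11.
Lambda vs Zeta: Lambda is ranked higher on 6+2+1+3 = 12 ballots, Zeta on 13. Zeta wins 13–12.
Sigma vs Theta: Sigma is ranked higher on 6+2+2+3 = 13 ballots, Theta on 12. Sigma wins 13–12.
Sigma vs Zeta: Sigma wins 13–12.
Theta vs Zeta: Theta preferred on 6+6+2+1 = 15 ballots; Theta wins 15–10.
Every book wins at least one matchup (Tau beats Epsilon; Epsilon beats Lambda; Lambda beats Tau; Sigma beats Tau; Theta beats Tau; Zeta beats Epsilon), so there is no Condorcet loser.

none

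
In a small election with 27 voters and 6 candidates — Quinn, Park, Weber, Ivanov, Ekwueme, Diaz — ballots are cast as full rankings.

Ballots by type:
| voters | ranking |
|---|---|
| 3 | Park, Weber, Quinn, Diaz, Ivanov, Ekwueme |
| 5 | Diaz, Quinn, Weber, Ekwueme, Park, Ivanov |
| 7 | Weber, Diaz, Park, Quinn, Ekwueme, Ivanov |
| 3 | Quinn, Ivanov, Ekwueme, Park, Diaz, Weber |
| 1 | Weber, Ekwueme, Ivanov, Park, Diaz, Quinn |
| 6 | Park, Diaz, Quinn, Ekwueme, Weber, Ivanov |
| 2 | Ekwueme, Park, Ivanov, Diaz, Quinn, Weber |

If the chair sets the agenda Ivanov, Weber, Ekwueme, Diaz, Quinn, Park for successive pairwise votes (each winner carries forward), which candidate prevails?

Park

Round 1: Ivanov vs Weber — 5–22, Weber advances.
Round 2: Weber vs Ekwueme — 16–11, Weber advances.
Round 3: Weber vs Diaz — 11–16, Diaz advances.
Round 4: Diaz vs Quinn — 21–6, Diaz advances.
Round 5: Diaz vs Park — 12–15, Park advances.
Park survives the agenda.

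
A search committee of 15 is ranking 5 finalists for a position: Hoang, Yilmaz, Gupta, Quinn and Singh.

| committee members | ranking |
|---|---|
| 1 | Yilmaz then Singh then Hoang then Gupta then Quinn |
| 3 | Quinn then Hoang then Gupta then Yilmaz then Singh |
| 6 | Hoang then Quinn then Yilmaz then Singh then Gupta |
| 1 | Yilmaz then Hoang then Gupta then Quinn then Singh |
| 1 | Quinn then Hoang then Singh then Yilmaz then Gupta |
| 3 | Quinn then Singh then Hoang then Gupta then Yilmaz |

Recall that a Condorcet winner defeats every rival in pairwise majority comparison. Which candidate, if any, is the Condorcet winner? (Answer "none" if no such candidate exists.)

Check each pair by majority over 15 ballots:
Hoang vs Yilmaz: 13 to 2, Hoang.
Hoang–Gupta: Hoang 15–0.
Hoang vs Quinn: 8 to 7, Hoang.
Hoang vs Singh: Hoang is ranked higher on 3+6+1+1 = 11 ballots, Singh on 4. Hoang wins 11–4.
Yilmaz vs Gupta: Yilmaz preferred on 1+6+1+1 = 9 ballots; Yilmaz wins 9–6.
Yilmaz vs Quinn: Quinn wins 13–2.
Yilmaz vs Singh: Yilmaz, 11–4.
Gupta vs Quinn: 1+1 = 2 for Gupta, 13 for Quinn — Quinn by 13–2.
Gupta vs Singh: Singh wins 11–4.
Quinn vs Singh: 3+6+1+1+3 = 14 for Quinn, 1 for Singh — Quinn by 14–1.
Hoang wins every pairwise contest, so Hoang is the Condorcet winner.

Hoang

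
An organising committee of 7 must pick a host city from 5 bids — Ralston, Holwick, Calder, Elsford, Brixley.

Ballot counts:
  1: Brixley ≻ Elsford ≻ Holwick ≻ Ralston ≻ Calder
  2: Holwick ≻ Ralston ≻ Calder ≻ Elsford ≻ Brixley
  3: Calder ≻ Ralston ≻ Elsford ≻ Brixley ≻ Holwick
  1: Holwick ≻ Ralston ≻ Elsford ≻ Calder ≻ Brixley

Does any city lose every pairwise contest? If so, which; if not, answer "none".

Pairwise majorities:
Ralston vs Holwick: Ralston preferred on 3 ballots; Holwick wins 4–3.
Ralston vs Calder: Ralston, 4–3.
Ralston vs Elsford: Ralston, 6–1.
Ralston–Brixley: Ralston 6–1.
Holwick vs Calder: Holwick is ranked higher on 1+2+1 = 4 ballots, Calder on 3. Holwick wins 4–3.
Holwick–Elsford: Elsford 4–3.
Holwick–Brixley: Brixley 4–3.
Calder vs Elsford: Calder wins 5–2.
Calder vs Brixley: 6 to 1, Calder.
Elsford vs Brixley: 2+3+1 = 6 for Elsford, 1 for Brixley — Elsford by 6–1.
Every city wins at least one matchup (Ralston beats Calder; Holwick beats Ralston; Calder beats Elsford; Elsford beats Holwick; Brixley beats Holwick), so there is no Condorcet loser.

none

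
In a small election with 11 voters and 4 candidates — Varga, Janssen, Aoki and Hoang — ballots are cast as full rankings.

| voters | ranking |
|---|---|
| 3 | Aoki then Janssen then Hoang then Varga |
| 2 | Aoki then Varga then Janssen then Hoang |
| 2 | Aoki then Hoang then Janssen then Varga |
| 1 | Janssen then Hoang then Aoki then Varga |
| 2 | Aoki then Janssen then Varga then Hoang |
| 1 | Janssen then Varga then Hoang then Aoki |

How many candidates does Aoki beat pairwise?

3

Aoki against each rival (11 voters):
Aoki vs Varga: 10 to 1, Aoki.
Aoki vs Janssen: Aoki preferred on 3+2+2+2 = 9 ballots; Aoki wins 9–2.
Aoki vs Hoang: Aoki, 9–2.
Aoki beats Varga, Janssen, Hoang — 3 pairwise wins.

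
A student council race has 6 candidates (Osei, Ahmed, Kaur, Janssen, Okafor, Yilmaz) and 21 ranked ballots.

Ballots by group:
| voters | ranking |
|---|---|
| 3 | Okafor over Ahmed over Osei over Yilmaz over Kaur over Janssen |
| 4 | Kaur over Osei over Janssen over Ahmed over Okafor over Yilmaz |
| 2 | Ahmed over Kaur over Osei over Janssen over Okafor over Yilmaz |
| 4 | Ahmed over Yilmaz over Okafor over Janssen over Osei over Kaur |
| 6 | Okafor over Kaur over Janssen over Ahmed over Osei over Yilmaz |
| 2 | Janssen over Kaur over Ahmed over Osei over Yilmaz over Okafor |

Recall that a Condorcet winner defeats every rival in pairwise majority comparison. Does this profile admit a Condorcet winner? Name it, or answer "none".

Pairwise majorities:
Osei vs Ahmed: 4 to 17, Ahmed.
Osei vs Kaur: 3+4 = 7 for Osei, 14 for Kaur — Kaur by 14–7.
Osei vs Janssen: 9 to 12, Janssen.
Osei vs Okafor: Osei is ranked higher on 4+2+2 = 8 ballots, Okafor on 13. Okafor wins 13–8.
Osei vs Yilmaz: 3+4+2+6+2 = 17 for Osei, 4 for Yilmaz — Osei by 17–4.
Ahmed vs Kaur: Ahmed preferred on 3+2+4 = 9 ballots; Kaur wins 12–9.
Ahmed vs Janssen: 9 to 12, Janssen.
Ahmed vs Okafor: Ahmed preferred on 4+2+4+2 = 12 ballots; Ahmed wins 12–9.
Ahmed vs Yilmaz: Ahmed preferred on 3+4+2+4+6+2 = 21 ballots; Ahmed wins 21–0.
Kaur vs Janssen: Kaur preferred on 3+4+2+6 = 15 ballots; Kaur wins 15–6.
Kaur vs Okafor: 4+2+2 = 8 for Kaur, 13 for Okafor — Okafor by 13–8.
Kaur vs Yilmaz: 14 to 7, Kaur.
Janssen vs Okafor: Janssen preferred on 4+2+2 = 8 ballots; Okafor wins 13–8.
Janssen vs Yilmaz: Janssen preferred on 4+2+6+2 = 14 ballots; Janssen wins 14–7.
Okafor vs Yilmaz: 3+4+2+6 = 15 for Okafor, 6 for Yilmaz — Okafor by 15–6.
Every candidate loses at least once (Osei loses to Ahmed; Ahmed loses to Kaur; Kaur loses to Okafor; Janssen loses to Kaur; Okafor loses to Ahmed; Yilmaz loses to Osei). The majority relation contains the cycle Ahmed > Okafor > Kaur > Ahmed, so there is no Condorcet winner.

none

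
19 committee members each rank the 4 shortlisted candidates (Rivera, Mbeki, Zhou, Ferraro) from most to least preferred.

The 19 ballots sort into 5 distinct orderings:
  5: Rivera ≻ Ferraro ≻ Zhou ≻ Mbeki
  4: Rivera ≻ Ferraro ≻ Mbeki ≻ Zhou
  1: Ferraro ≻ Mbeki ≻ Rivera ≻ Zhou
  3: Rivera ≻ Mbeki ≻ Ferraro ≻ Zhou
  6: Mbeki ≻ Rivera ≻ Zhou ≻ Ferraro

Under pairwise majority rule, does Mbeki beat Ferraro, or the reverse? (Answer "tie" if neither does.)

Ballots ranking Mbeki above Ferraro: 3 + 6 = 9.
Ballots ranking Ferraro above Mbeki: 19 − 9 = 10.
Ferraro wins the head-to-head 10–9.

Ferraro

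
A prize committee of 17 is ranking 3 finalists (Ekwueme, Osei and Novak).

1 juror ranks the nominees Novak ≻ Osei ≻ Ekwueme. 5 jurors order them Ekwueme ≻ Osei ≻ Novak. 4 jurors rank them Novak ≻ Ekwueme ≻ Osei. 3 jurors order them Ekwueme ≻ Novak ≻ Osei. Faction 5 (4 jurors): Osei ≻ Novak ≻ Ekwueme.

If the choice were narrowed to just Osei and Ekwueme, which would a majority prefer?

Ballots ranking Osei above Ekwueme: 1 + 4 = 5.
Ballots ranking Ekwueme above Osei: 17 − 5 = 12.
Ekwueme wins the head-to-head 12–5.

Ekwueme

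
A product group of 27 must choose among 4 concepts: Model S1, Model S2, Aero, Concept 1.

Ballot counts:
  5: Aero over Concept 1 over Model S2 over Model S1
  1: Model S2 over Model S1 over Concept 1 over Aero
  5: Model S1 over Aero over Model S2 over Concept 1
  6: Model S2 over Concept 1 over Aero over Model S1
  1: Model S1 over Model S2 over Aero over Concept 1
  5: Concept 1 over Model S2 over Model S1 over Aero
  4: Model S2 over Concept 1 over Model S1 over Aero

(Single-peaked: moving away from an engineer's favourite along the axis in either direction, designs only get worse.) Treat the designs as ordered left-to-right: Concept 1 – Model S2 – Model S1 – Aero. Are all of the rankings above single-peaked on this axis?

no

Axis positions: Concept 1=1, Model S2=2, Model S1=3, Aero=4.
Faction 1: ranking walks positions 4-1-2-3; Concept 1 is ranked above Model S1 even though Model S1 lies between Concept 1 and the peak Aero on the axis — preferences dip and rise again. Not single-peaked.
Faction 2 (peak Model S2 at position 2): ranking walks positions 2-3-1-4, expanding outward from the peak — single-peaked.
Faction 3 (peak Model S1 at position 3): ranking walks positions 3-4-2-1, expanding outward from the peak — single-peaked.
Faction 4: ranking walks positions 2-1-4-3; Aero is ranked above Model S1 even though Model S1 lies between Aero and the peak Model S2 on the axis — preferences dip and rise again. Not single-peaked.
Faction 5 (peak Model S1 at position 3): ranking walks positions 3-2-4-1, expanding outward from the peak — single-peaked.
Faction 6 (peak Concept 1 at position 1): ranking walks positions 1-2-3-4, expanding outward from the peak — single-peaked.
Faction 7 (peak Model S2 at position 2): ranking walks positions 2-1-3-4, expanding outward from the peak — single-peaked.
Faction 1 violates single-peakedness, so the profile is not single-peaked on this axis.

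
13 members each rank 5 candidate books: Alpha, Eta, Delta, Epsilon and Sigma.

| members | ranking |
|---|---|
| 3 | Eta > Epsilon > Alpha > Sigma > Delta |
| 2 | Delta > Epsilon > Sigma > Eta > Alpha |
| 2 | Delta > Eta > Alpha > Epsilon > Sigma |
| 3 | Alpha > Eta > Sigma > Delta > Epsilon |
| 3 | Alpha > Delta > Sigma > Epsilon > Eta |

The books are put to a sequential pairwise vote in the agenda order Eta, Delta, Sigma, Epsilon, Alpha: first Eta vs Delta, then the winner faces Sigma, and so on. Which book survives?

Alpha

Round 1: Eta vs Delta — 6–7, Delta advances.
Round 2: Delta vs Sigma — 7–6, Delta advances.
Round 3: Delta vs Epsilon — 10–3, Delta advances.
Round 4: Delta vs Alpha — 4–9, Alpha advances.
The agenda winner is Alpha.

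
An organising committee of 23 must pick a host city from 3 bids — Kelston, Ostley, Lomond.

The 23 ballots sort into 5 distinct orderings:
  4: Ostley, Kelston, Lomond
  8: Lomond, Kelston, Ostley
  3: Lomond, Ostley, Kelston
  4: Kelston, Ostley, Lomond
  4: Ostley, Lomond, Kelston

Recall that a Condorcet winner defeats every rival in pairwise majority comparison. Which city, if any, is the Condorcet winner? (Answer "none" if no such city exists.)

none

Head-to-head results (23 organisers):
Kelston vs Ostley: 8+4 = 12 for Kelston, 11 for Ostley — Kelston by 12–11.
Kelston vs Lomond: Lomond wins 15–8.
Ostley vs Lomond: 4+4+4 = 12 for Ostley, 11 for Lomond — Ostley by 12–11.
Each city drops at least one matchup (Kelston loses to Lomond; Ostley loses to Kelston; Lomond loses to Ostley); the cycle Kelston > Ostley > Lomond > Kelston rules out a Condorcet winner.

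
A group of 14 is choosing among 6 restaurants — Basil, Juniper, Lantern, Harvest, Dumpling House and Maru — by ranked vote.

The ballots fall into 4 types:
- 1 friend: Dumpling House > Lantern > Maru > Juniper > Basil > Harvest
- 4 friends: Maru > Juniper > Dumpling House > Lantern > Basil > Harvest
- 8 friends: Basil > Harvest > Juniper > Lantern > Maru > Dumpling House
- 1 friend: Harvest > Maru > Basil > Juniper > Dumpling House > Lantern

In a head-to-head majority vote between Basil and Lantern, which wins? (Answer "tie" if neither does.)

Basil

Ballots ranking Basil above Lantern: 8 + 1 = 9.
Ballots ranking Lantern above Basil: 14 − 9 = 5.
Basil wins the head-to-head 9–5.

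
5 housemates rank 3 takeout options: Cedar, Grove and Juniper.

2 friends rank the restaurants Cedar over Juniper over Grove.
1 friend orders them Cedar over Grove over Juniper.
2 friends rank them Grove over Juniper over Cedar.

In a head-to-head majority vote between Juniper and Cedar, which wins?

Cedar

Ballots ranking Juniper above Cedar: 2.
Ballots ranking Cedar above Juniper: 5 − 2 = 3.
Cedar wins the head-to-head 3–2.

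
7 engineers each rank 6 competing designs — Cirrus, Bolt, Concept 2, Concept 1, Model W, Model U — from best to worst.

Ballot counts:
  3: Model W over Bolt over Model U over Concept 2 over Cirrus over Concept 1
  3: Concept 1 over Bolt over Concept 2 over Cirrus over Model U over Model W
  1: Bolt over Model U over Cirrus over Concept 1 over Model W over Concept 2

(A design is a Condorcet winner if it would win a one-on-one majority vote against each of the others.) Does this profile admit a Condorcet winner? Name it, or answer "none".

Head-to-head results (7 engineers):
Cirrus vs Bolt: 0 to 7, Bolt.
Cirrus vs Concept 2: 1 for Cirrus, 6 for Concept 2 — Concept 2 by 6–1.
Cirrus vs Concept 1: Cirrus preferred on 3+1 = 4 ballots; Cirrus wins 4–3.
Cirrus vs Model W: Cirrus preferred on 3+1 = 4 ballots; Cirrus wins 4–3.
Cirrus vs Model U: 3 for Cirrus, 4 for Model U — Model U by 4–3.
Bolt vs Concept 2: 3+3+1 = 7 for Bolt, 0 for Concept 2 — Bolt by 7–0.
Bolt vs Concept 1: Bolt is ranked higher on 3+1 = 4 ballots, Concept 1 on 3. Bolt wins 4–3.
Bolt vs Model W: 3+1 = 4 for Bolt, 3 for Model W — Bolt by 4–3.
Bolt vs Model U: Bolt preferred on 3+3+1 = 7 ballots; Bolt wins 7–0.
Concept 2 vs Concept 1: 3 for Concept 2, 4 for Concept 1 — Concept 1 by 4–3.
Concept 2 vs Model W: 3 for Concept 2, 4 for Model W — Model W by 4–3.
Concept 2 vs Model U: Concept 2 is ranked higher on 3 ballots, Model U on 4. Model U wins 4–3.
Concept 1 vs Model W: Concept 1 preferred on 3+1 = 4 ballots; Concept 1 wins 4–3.
Concept 1 vs Model U: 3 to 4, Model U.
Model W vs Model U: 3 for Model W, 4 for Model U — Model U by 4–3.
Bolt defeats every rival head-to-head and is the Condorcet winner.

Bolt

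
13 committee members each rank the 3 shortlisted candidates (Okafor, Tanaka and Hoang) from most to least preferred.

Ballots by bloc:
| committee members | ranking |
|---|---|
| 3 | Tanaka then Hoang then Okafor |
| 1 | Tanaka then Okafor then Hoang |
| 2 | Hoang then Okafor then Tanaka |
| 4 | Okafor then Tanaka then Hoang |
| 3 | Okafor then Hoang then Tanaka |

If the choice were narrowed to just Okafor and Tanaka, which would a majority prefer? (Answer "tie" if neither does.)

Ballots ranking Okafor above Tanaka: 2 + 4 + 3 = 9.
Ballots ranking Tanaka above Okafor: 13 − 9 = 4.
Okafor wins the head-to-head 9–4.

Okafor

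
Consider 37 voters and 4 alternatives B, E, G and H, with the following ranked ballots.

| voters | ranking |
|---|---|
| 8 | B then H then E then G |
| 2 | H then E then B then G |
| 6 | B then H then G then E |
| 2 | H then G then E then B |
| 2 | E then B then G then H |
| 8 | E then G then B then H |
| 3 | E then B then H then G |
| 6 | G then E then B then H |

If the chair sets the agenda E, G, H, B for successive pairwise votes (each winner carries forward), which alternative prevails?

Round 1: E vs G — 23–14, E advances.
Round 2: E vs H — 19–18, E advances.
Round 3: E vs B — 23–14, E advances.
The agenda winner is E.

E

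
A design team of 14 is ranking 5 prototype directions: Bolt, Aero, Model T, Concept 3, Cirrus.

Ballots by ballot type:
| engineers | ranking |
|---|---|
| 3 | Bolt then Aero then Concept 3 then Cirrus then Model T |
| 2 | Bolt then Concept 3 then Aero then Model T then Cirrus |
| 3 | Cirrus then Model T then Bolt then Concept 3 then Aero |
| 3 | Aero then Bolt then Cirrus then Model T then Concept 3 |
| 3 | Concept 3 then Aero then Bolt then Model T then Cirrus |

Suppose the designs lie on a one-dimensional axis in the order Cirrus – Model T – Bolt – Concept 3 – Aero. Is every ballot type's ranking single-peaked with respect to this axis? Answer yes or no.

Axis positions: Cirrus=1, Model T=2, Bolt=3, Concept 3=4, Aero=5.
Ballot type 1: ranking walks positions 3-5-4-1-2; Aero is ranked above Concept 3 even though Concept 3 lies between Aero and the peak Bolt on the axis — preferences dip and rise again. Not single-peaked.
Ballot type 2 (peak Bolt at position 3): ranking walks positions 3-4-5-2-1, expanding outward from the peak — single-peaked.
Ballot type 3 (peak Cirrus at position 1): ranking walks positions 1-2-3-4-5, expanding outward from the peak — single-peaked.
Ballot type 4: ranking walks positions 5-3-1-2-4; Bolt is ranked above Concept 3 even though Concept 3 lies between Bolt and the peak Aero on the axis — preferences dip and rise again. Not single-peaked.
Ballot type 5 (peak Concept 3 at position 4): ranking walks positions 4-5-3-2-1, expanding outward from the peak — single-peaked.
Ballot type 1 violates single-peakedness, so the profile is not single-peaked on this axis.

no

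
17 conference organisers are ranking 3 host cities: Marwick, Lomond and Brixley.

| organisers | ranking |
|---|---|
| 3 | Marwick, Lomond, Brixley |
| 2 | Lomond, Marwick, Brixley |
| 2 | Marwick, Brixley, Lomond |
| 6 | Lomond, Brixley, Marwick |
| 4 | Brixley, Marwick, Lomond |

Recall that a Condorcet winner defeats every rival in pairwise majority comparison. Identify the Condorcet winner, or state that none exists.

none

Head-to-head results (17 organisers):
Marwick vs Lomond: 3+2+4 = 9 for Marwick, 8 for Lomond — Marwick by 9–8.
Marwick–Brixley: Brixley 10–7.
Lomond vs Brixley: Lomond preferred on 3+2+6 = 11 ballots; Lomond wins 11–6.
Every city loses at least once (Marwick loses to Brixley; Lomond loses to Marwick; Brixley loses to Lomond). The majority relation contains the cycle Marwick → Lomond → Brixley → Marwick, so there is no Condorcet winner.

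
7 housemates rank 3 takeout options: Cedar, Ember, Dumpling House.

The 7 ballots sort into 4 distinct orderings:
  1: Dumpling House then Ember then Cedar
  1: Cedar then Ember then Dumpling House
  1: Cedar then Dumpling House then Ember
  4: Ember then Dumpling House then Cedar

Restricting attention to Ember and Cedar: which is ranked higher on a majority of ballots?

Ember

Ballots ranking Ember above Cedar: 1 + 4 = 5.
Ballots ranking Cedar above Ember: 7 − 5 = 2.
Ember wins the head-to-head 5–2.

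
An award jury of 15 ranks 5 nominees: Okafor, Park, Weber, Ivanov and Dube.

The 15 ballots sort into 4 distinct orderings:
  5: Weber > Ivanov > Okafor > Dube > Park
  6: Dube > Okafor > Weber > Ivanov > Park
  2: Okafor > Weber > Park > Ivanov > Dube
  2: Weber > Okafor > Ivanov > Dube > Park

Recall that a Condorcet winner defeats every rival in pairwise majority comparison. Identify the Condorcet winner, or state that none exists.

Head-to-head results (15 jurors):
Okafor vs Park: 15 to 0, Okafor.
Okafor vs Weber: Okafor is ranked higher on 6+2 = 8 ballots, Weber on 7. Okafor wins 8–7.
Okafor vs Ivanov: Okafor is ranked higher on 6+2+2 = 10 ballots, Ivanov on 5. Okafor wins 10–5.
Okafor vs Dube: Okafor is ranked higher on 5+2+2 = 9 ballots, Dube on 6. Okafor wins 9–6.
Park vs Weber: 0 for Park, 15 for Weber — Weber by 15–0.
Park vs Ivanov: Park is ranked higher on 2 ballots, Ivanov on 13. Ivanov wins 13–2.
Park vs Dube: 2 to 13, Dube.
Weber vs Ivanov: Weber is ranked higher on 5+6+2+2 = 15 ballots, Ivanov on 0. Weber wins 15–0.
Weber vs Dube: Weber preferred on 5+2+2 = 9 ballots; Weber wins 9–6.
Ivanov vs Dube: Ivanov is ranked higher on 5+2+2 = 9 ballots, Dube on 6. Ivanov wins 9–6.
Okafor beats each of Park, Weber, Ivanov, Dube — Okafor is the Condorcet winner.

Okafor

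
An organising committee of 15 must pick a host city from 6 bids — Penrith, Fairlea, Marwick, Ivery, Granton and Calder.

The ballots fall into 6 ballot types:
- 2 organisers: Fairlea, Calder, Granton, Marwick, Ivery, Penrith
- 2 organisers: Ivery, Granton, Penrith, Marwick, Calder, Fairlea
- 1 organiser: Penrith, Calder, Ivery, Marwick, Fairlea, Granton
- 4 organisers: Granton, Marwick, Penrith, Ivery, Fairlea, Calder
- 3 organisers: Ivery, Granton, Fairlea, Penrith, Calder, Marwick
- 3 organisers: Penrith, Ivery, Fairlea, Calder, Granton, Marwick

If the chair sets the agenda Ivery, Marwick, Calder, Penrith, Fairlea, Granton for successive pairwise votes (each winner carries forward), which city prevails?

Round 1: Ivery vs Marwick — 9–6, Ivery advances.
Round 2: Ivery vs Calder — 12–3, Ivery advances.
Round 3: Ivery vs Penrith — 7–8, Penrith advances.
Round 4: Penrith vs Fairlea — 10–5, Penrith advances.
Round 5: Penrith vs Granton — 4–11, Granton advances.
Granton survives the agenda.

Granton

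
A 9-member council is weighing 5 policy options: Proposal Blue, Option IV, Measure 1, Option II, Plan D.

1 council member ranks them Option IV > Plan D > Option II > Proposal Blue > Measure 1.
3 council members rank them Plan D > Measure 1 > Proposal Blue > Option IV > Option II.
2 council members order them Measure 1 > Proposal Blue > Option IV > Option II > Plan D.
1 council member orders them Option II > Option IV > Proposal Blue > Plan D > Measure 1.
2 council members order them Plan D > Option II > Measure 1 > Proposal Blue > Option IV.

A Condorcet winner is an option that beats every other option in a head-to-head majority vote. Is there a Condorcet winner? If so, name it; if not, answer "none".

Pairwise majorities:
Proposal Blue–Option IV: Proposal Blue 7–2.
Proposal Blue vs Measure 1: Measure 1 wins 7–2.
Proposal Blue vs Option II: Proposal Blue, 5–4.
Proposal Blue vs Plan D: Plan D, 6–3.
Option IV vs Measure 1: 1+1 = 2 for Option IV, 7 for Measure 1 — Measure 1 by 7–2.
Option IV vs Option II: Option IV preferred on 1+3+2 = 6 ballots; Option IV wins 6–3.
Option IV vs Plan D: Option IV is ranked higher on 1+2+1 = 4 ballots, Plan D on 5. Plan D wins 5–4.
Measure 1 vs Option II: Measure 1, 5–4.
Measure 1 vs Plan D: Measure 1 is ranked higher on 2 ballots, Plan D on 7. Plan D wins 7–2.
Option II vs Plan D: Plan D wins 6–3.
Plan D beats each of Proposal Blue, Option IV, Measure 1, Option II — Plan D is the Condorcet winner.

Plan D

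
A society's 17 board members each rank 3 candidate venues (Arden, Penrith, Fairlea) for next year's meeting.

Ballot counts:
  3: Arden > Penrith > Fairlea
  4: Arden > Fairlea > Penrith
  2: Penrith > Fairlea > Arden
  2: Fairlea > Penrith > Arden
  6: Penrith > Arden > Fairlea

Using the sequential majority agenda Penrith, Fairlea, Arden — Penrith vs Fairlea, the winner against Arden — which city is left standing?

Round 1: Penrith vs Fairlea — 11–6, Penrith advances.
Round 2: Penrith vs Arden — 10–7, Penrith advances.
Penrith survives the agenda.

Penrith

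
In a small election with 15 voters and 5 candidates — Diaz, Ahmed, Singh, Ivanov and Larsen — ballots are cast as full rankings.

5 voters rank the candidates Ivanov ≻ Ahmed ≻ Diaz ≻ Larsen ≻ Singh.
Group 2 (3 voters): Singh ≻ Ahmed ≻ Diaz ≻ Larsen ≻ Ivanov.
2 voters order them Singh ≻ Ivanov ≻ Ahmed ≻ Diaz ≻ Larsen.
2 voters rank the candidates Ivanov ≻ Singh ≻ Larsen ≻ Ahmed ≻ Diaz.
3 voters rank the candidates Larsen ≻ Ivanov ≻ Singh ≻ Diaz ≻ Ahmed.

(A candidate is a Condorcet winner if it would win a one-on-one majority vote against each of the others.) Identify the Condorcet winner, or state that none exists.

Ivanov

Check each pair by majority over 15 ballots:
Diaz vs Ahmed: Diaz is ranked higher on 3 ballots, Ahmed on 12. Ahmed wins 12–3.
Diaz vs Singh: Diaz preferred on 5 ballots; Singh wins 10–5.
Diaz vs Ivanov: 3 for Diaz, 12 for Ivanov — Ivanov by 12–3.
Diaz vs Larsen: 5+3+2 = 10 for Diaz, 5 for Larsen — Diaz by 10–5.
Ahmed vs Singh: 5 to 10, Singh.
Ahmed vs Ivanov: 3 to 12, Ivanov.
Ahmed vs Larsen: Ahmed preferred on 5+3+2 = 10 ballots; Ahmed wins 10–5.
Singh vs Ivanov: Singh preferred on 3+2 = 5 ballots; Ivanov wins 10–5.
Singh vs Larsen: 7 to 8, Larsen.
Ivanov vs Larsen: 5+2+2 = 9 for Ivanov, 6 for Larsen — Ivanov by 9–6.
Only Ivanov has no losses; Ivanov is the Condorcet winner.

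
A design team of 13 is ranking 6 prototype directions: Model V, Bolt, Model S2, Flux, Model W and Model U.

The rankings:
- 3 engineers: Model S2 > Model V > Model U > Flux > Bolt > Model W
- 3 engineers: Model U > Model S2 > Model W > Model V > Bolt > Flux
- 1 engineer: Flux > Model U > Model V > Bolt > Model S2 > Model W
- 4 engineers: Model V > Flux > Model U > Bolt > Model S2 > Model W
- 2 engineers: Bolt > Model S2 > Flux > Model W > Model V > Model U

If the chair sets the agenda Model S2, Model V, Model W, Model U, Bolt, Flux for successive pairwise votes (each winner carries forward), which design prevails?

Round 1: Model S2 vs Model V — 8–5, Model S2 advances.
Round 2: Model S2 vs Model W — 13–0, Model S2 advances.
Round 3: Model S2 vs Model U — 5–8, Model U advances.
Round 4: Model U vs Bolt — 11–2, Model U advances.
Round 5: Model U vs Flux — 6–7, Flux advances.
Flux survives the agenda.

Flux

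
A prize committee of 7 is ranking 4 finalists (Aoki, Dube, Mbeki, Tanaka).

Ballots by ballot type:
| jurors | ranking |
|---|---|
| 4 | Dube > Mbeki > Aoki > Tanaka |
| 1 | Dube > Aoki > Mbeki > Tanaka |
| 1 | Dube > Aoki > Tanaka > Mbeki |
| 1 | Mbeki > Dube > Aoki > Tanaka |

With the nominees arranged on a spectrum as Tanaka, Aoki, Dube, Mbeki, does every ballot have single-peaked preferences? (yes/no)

Axis positions: Tanaka=1, Aoki=2, Dube=3, Mbeki=4.
Ballot type 1 (peak Dube at position 3): ranking walks positions 3-4-2-1, expanding outward from the peak — single-peaked.
Ballot type 2 (peak Dube at position 3): ranking walks positions 3-2-4-1, expanding outward from the peak — single-peaked.
Ballot type 3 (peak Dube at position 3): ranking walks positions 3-2-1-4, expanding outward from the peak — single-peaked.
Ballot type 4 (peak Mbeki at position 4): ranking walks positions 4-3-2-1, expanding outward from the peak — single-peaked.
Every ranking is single-peaked on this axis.

yes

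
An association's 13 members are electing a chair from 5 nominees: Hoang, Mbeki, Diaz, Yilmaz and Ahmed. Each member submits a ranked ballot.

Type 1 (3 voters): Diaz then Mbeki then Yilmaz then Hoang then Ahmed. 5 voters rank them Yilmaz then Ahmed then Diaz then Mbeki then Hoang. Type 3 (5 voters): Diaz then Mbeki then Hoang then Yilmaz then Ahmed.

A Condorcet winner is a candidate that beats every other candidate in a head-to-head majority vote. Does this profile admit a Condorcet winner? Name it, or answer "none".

Diaz

Head-to-head results (13 voters):
Hoang vs Mbeki: 0 for Hoang, 13 for Mbeki — Mbeki by 13–0.
Hoang vs Diaz: 0 for Hoang, 13 for Diaz — Diaz by 13–0.
Hoang vs Yilmaz: Hoang is ranked higher on 5 ballots, Yilmaz on 8. Yilmaz wins 8–5.
Hoang vs Ahmed: 8 to 5, Hoang.
Mbeki vs Diaz: 0 for Mbeki, 13 for Diaz — Diaz by 13–0.
Mbeki vs Yilmaz: 8 to 5, Mbeki.
Mbeki vs Ahmed: 3+5 = 8 for Mbeki, 5 for Ahmed — Mbeki by 8–5.
Diaz vs Yilmaz: Diaz preferred on 3+5 = 8 ballots; Diaz wins 8–5.
Diaz vs Ahmed: 8 to 5, Diaz.
Yilmaz vs Ahmed: 3+5+5 = 13 for Yilmaz, 0 for Ahmed — Yilmaz by 13–0.
Diaz defeats every rival head-to-head and is the Condorcet winner.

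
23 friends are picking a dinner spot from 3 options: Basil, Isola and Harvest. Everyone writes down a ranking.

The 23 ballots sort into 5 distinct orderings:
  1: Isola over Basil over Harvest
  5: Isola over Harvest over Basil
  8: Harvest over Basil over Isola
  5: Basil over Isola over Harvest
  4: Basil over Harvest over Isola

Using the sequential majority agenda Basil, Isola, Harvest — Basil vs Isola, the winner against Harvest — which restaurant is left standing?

Round 1: Basil vs Isola — 17–6, Basil advances.
Round 2: Basil vs Harvest — 10–13, Harvest advances.
Harvest survives the agenda.

Harvest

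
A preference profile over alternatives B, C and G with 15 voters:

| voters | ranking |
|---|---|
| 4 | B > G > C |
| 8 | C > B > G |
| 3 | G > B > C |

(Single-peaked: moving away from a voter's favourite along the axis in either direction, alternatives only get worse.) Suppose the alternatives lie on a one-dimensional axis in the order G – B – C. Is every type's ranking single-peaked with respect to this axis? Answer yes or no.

Axis positions: G=1, B=2, C=3.
Type 1 (peak B at position 2): ranking walks positions 2-1-3, expanding outward from the peak — single-peaked.
Type 2 (peak C at position 3): ranking walks positions 3-2-1, expanding outward from the peak — single-peaked.
Type 3 (peak G at position 1): ranking walks positions 1-2-3, expanding outward from the peak — single-peaked.
Every ranking is single-peaked on this axis.

yes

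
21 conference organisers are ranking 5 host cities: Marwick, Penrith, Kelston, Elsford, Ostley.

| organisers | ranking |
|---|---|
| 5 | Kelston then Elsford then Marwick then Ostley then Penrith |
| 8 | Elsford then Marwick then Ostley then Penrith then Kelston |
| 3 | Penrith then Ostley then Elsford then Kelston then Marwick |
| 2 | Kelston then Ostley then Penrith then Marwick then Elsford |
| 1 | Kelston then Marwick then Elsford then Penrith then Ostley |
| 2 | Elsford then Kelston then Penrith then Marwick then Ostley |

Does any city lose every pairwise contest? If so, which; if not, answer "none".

none

Pairwise majorities:
Marwick vs Penrith: 5+8+1 = 14 for Marwick, 7 for Penrith — Marwick by 14–7.
Marwick vs Kelston: Marwick preferred on 8 ballots; Kelston wins 13–8.
Marwick vs Elsford: 3 to 18, Elsford.
Marwick vs Ostley: 5+8+1+2 = 16 for Marwick, 5 for Ostley — Marwick by 16–5.
Penrith vs Kelston: Penrith, 11–10.
Penrith vs Elsford: 3+2 = 5 for Penrith, 16 for Elsford — Elsford by 16–5.
Penrith vs Ostley: 6 to 15, Ostley.
Kelston vs Elsford: Elsford, 13–8.
Kelston vs Ostley: Kelston is ranked higher on 5+2+1+2 = 10 ballots, Ostley on 11. Ostley wins 11–10.
Elsford vs Ostley: Elsford is ranked higher on 5+8+1+2 = 16 ballots, Ostley on 5. Elsford wins 16–5.
Each city has at least one pairwise win (Marwick beats Penrith; Penrith beats Kelston; Kelston beats Marwick; Elsford beats Marwick; Ostley beats Penrith) — no Condorcet loser.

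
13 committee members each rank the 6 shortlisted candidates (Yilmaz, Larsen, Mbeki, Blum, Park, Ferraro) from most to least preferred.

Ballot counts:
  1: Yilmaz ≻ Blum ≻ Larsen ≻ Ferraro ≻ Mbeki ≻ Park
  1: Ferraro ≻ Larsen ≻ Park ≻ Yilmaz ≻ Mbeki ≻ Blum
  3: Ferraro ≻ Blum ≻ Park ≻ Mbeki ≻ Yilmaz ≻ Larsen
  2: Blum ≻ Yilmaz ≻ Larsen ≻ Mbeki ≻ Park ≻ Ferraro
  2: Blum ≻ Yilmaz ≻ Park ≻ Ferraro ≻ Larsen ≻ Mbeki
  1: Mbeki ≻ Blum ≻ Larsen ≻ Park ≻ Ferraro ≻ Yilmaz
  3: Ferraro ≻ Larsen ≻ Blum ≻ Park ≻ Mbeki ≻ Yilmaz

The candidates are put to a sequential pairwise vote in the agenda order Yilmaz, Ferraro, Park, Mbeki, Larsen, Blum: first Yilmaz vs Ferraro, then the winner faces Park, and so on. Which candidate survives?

Round 1: Yilmaz vs Ferraro — 5–8, Ferraro advances.
Round 2: Ferraro vs Park — 8–5, Ferraro advances.
Round 3: Ferraro vs Mbeki — 10–3, Ferraro advances.
Round 4: Ferraro vs Larsen — 9–4, Ferraro advances.
Round 5: Ferraro vs Blum — 7–6, Ferraro advances.
Ferraro survives the agenda.

Ferraro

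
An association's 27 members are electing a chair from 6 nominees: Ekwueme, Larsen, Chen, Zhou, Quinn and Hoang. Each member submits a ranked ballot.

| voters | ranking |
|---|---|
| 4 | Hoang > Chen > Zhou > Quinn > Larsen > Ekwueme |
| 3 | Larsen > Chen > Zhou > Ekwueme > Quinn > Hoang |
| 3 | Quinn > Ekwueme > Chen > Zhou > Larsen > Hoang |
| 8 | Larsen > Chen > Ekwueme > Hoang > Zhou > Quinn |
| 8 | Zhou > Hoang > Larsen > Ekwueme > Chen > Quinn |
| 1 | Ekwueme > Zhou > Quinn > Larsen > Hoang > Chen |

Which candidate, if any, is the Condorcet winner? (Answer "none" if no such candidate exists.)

none

Head-to-head results (27 voters):
Ekwueme vs Larsen: 3+1 = 4 for Ekwueme, 23 for Larsen — Larsen by 23–4.
Ekwueme vs Chen: 3+8+1 = 12 for Ekwueme, 15 for Chen — Chen by 15–12.
Ekwueme vs Zhou: Ekwueme is ranked higher on 3+8+1 = 12 ballots, Zhou on 15. Zhou wins 15–12.
Ekwueme vs Quinn: 20 to 7, Ekwueme.
Ekwueme vs Hoang: Ekwueme preferred on 3+3+8+1 = 15 ballots; Ekwueme wins 15–12.
Larsen vs Chen: Larsen is ranked higher on 3+8+8+1 = 20 ballots, Chen on 7. Larsen wins 20–7.
Larsen vs Zhou: 3+8 = 11 for Larsen, 16 for Zhou — Zhou by 16–11.
Larsen vs Quinn: 19 to 8, Larsen.
Larsen vs Hoang: Larsen preferred on 3+3+8+1 = 15 ballots; Larsen wins 15–12.
Chen vs Zhou: Chen preferred on 4+3+3+8 = 18 ballots; Chen wins 18–9.
Chen vs Quinn: 23 to 4, Chen.
Chen vs Hoang: 14 to 13, Chen.
Zhou vs Quinn: 4+3+8+8+1 = 24 for Zhou, 3 for Quinn — Zhou by 24–3.
Zhou vs Hoang: Zhou is ranked higher on 3+3+8+1 = 15 ballots, Hoang on 12. Zhou wins 15–12.
Quinn vs Hoang: Quinn preferred on 3+3+1 = 7 ballots; Hoang wins 20–7.
Each candidate drops at least one matchup (Ekwueme loses to Larsen; Larsen loses to Zhou; Chen loses to Larsen; Zhou loses to Chen; Quinn loses to Ekwueme; Hoang loses to Ekwueme); the cycle Larsen beats Chen beats Zhou beats Larsen rules out a Condorcet winner.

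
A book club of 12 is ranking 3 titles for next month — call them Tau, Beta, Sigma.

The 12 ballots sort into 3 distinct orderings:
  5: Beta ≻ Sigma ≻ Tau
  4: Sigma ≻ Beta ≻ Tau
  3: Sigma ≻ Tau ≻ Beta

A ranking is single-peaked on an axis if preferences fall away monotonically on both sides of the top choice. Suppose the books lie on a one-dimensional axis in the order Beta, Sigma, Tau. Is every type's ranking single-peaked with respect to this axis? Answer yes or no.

yes

Axis positions: Beta=1, Sigma=2, Tau=3.
Type 1 (peak Beta at position 1): ranking walks positions 1-2-3, expanding outward from the peak — single-peaked.
Type 2 (peak Sigma at position 2): ranking walks positions 2-1-3, expanding outward from the peak — single-peaked.
Type 3 (peak Sigma at position 2): ranking walks positions 2-3-1, expanding outward from the peak — single-peaked.
Every ranking is single-peaked on this axis.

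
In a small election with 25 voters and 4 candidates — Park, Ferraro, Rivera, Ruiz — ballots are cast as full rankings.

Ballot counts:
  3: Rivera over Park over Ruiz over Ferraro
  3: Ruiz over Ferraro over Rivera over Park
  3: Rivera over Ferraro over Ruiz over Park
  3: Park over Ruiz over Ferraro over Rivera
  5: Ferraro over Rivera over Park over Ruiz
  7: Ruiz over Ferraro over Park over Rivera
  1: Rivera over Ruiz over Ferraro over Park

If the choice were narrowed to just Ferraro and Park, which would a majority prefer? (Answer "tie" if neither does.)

Ferraro

Ballots ranking Ferraro above Park: 3 + 3 + 5 + 7 + 1 = 19.
Ballots ranking Park above Ferraro: 25 − 19 = 6.
Ferraro wins the head-to-head 19–6.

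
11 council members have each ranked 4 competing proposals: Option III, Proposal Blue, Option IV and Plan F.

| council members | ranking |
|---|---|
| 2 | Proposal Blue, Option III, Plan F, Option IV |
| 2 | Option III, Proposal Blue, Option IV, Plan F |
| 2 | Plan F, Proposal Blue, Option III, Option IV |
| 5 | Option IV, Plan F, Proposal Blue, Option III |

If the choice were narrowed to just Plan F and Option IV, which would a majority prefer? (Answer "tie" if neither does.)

Option IV

Ballots ranking Plan F above Option IV: 2 + 2 = 4.
Ballots ranking Option IV above Plan F: 11 − 4 = 7.
Option IV wins the head-to-head 7–4.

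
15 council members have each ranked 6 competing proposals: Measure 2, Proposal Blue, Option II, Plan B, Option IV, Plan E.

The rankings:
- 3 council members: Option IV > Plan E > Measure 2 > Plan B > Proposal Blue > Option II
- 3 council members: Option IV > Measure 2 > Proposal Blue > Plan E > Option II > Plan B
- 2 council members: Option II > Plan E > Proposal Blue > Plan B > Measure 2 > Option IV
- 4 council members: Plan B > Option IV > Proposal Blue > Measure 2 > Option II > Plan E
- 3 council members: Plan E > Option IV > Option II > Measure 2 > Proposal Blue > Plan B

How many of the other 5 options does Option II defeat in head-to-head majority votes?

1

Option II against each rival (15 council members):
Option II vs Measure 2: 5 to 10, Measure 2.
Option II vs Proposal Blue: Option II is ranked higher on 2+3 = 5 ballots, Proposal Blue on 10. Proposal Blue wins 10–5.
Option II vs Plan B: 3+2+3 = 8 for Option II, 7 for Plan B — Option II by 8–7.
Option II vs Option IV: 2 for Option II, 13 for Option IV — Option IV by 13–2.
Option II vs Plan E: Plan E wins 9–6.
Option II beats Plan B; loses to Measure 2, Proposal Blue, Option IV, Plan E — 1 pairwise win.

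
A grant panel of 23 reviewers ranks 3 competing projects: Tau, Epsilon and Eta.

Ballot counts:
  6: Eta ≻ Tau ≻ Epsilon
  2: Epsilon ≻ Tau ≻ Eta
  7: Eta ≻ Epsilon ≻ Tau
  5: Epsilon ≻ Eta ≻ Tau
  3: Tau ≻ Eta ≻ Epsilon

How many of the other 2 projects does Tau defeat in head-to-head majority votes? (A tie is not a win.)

Tau against each rival (23 reviewers):
Tau–Epsilon: Epsilon 14–9.
Tau–Eta: Eta 18–5.
Tau beats no one; loses to Epsilon, Eta — 0 pairwise wins.

0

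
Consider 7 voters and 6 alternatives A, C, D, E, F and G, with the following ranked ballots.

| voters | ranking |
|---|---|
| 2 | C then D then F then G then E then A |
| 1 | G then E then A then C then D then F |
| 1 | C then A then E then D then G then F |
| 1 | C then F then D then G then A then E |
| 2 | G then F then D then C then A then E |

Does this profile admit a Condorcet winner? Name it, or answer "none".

C

Check each pair by majority over 7 ballots:
A vs C: A is ranked higher on 1 ballot, C on 6. C wins 6–1.
A vs D: 1+1 = 2 for A, 5 for D — D by 5–2.
A vs E: 1+1+2 = 4 for A, 3 for E — A by 4–3.
A vs F: A is ranked higher on 1+1 = 2 ballots, F on 5. F wins 5–2.
A vs G: A is ranked higher on 1 ballot, G on 6. G wins 6–1.
C vs D: 2+1+1+1 = 5 for C, 2 for D — C by 5–2.
C vs E: C preferred on 2+1+1+2 = 6 ballots; C wins 6–1.
C vs F: C is ranked higher on 2+1+1+1 = 5 ballots, F on 2. C wins 5–2.
C vs G: C is ranked higher on 2+1+1 = 4 ballots, G on 3. C wins 4–3.
D vs E: D is ranked higher on 2+1+2 = 5 ballots, E on 2. D wins 5–2.
D vs F: 4 to 3, D.
D vs G: D preferred on 2+1+1 = 4 ballots; D wins 4–3.
E vs F: 1+1 = 2 for E, 5 for F — F by 5–2.
E vs G: E preferred on 1 ballot; G wins 6–1.
F vs G: F preferred on 2+1 = 3 ballots; G wins 4–3.
C wins every pairwise contest, so C is the Condorcet winner.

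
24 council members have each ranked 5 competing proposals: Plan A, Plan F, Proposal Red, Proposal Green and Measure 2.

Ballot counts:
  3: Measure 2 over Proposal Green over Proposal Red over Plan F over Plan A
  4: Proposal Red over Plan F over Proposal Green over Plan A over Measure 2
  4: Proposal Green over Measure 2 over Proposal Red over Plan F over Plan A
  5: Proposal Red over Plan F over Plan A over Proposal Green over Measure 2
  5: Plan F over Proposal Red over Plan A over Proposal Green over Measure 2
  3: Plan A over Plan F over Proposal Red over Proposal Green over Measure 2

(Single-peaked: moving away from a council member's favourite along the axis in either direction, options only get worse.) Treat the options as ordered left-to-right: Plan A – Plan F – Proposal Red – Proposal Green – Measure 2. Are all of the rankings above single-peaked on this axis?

yes

Axis positions: Plan A=1, Plan F=2, Proposal Red=3, Proposal Green=4, Measure 2=5.
Faction 1 (peak Measure 2 at position 5): ranking walks positions 5-4-3-2-1, expanding outward from the peak — single-peaked.
Faction 2 (peak Proposal Red at position 3): ranking walks positions 3-2-4-1-5, expanding outward from the peak — single-peaked.
Faction 3 (peak Proposal Green at position 4): ranking walks positions 4-5-3-2-1, expanding outward from the peak — single-peaked.
Faction 4 (peak Proposal Red at position 3): ranking walks positions 3-2-1-4-5, expanding outward from the peak — single-peaked.
Faction 5 (peak Plan F at position 2): ranking walks positions 2-3-1-4-5, expanding outward from the peak — single-peaked.
Faction 6 (peak Plan A at position 1): ranking walks positions 1-2-3-4-5, expanding outward from the peak — single-peaked.
Every ranking is single-peaked on this axis.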